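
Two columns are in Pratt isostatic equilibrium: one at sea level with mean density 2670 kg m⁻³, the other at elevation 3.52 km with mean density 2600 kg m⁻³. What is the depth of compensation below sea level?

ρ_ref D = ρ (D + h) → D (ρ_ref − ρ) = ρ h.
D = ρ h/(ρ_ref − ρ) = 2600 × 3.52 km/(2670 − 2600) = 131 km.

131 km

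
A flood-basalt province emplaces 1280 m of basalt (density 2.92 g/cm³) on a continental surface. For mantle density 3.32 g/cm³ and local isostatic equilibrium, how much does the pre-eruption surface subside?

Subaerial loading: s = t ρ_load / ρ_m.
s = 1280 m × 2.92/3.32 = 1130 m.

1130 m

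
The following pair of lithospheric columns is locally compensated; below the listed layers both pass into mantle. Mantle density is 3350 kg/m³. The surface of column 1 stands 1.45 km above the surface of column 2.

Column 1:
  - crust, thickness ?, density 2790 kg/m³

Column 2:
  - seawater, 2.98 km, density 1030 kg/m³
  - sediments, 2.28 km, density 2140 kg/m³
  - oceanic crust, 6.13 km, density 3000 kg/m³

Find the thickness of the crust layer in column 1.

Take the compensation level at the base of the deeper column (depth z_c below the surface of column 1) and equate Σ ρ_i t_i down to z_c; mantle fills any gap and the z_c terms cancel.
Column 1: x×2790 + (z_c − 0 − x)×3350
Column 2: 1.45×0 + 2.98×1030 + 2.28×2140 + 6.13×3000 + (z_c − 1.45 − 11.39)×3350
The z_c×3350 term appears on both sides and cancels. Collect the known terms of each column as K = Σ(ρt)_known − 3350 × (depth of known layers): K_1 = 0 − 3350×0 = 0; K_2 = 26338.6 − 3350×(1.45 + 11.39) = −16675.4.
Balance: K_1 − x×(3350 − 2790) = K_2, so x = (K_1 − K_2)/(3350 − 2790) = 16675.4/560 = 29.8 km.

29.8 km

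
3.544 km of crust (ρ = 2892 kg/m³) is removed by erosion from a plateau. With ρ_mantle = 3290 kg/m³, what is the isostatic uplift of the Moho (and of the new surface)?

Unloading: uplift u = e ρ_c/ρ_m = 3.544 km × 2892/3290 = 3.12 km.

3.12 km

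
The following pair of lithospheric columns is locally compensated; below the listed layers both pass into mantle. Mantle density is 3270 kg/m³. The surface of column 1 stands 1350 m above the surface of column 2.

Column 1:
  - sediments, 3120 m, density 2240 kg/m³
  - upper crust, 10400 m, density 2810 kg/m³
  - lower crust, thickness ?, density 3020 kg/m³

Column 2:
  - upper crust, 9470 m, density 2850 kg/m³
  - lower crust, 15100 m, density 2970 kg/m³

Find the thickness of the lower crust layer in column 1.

Take the compensation level at the base of the deeper column (depth z_c below the surface of column 1) and equate Σ ρ_i t_i down to z_c; mantle fills any gap and the z_c terms cancel.
Column 1: 3120×2240 + 10400×2810 + x×3020 + (z_c − 13520 − x)×3270
Column 2: 1350×0 + 9470×2850 + 15100×2970 + (z_c − 1350 − 24570)×3270
The z_c×3270 term appears on both sides and cancels. Collect the known terms of each column as K = Σ(ρt)_known − 3270 × (depth of known layers): K_1 = 36212800 − 3270×13520 = −7997600; K_2 = 71836500 − 3270×(1350 + 24570) = −12921900.
Balance: K_1 − x×(3270 − 3020) = K_2, so x = (K_1 − K_2)/(3270 − 3020) = 4924300/250 = 19700 m.

19700 m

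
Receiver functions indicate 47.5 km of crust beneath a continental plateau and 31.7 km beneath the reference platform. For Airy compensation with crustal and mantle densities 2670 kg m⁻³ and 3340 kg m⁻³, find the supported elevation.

3.17 km

Excess crust Δ = 47.5 km − 31.7 km = 15.8 km, split between elevation h and root r with h + r = Δ.
Airy balance ρ_c h = (ρ_m − ρ_c) r gives r = h ρ_c/(ρ_m − ρ_c), so h (1 + ρ_c/(ρ_m − ρ_c)) = Δ, i.e. h = Δ (ρ_m − ρ_c)/ρ_m.
h = 15.8 km × 670/3340 = 3.17 km.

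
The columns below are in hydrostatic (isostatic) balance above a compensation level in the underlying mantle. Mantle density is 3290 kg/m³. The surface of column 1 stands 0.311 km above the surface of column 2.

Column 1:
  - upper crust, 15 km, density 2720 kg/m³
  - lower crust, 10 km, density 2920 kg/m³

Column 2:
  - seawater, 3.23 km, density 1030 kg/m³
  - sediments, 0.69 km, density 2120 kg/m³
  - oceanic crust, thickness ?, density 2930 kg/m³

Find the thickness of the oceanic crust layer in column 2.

Take the compensation level at the base of the deeper column (depth z_c below the surface of column 1) and equate Σ ρ_i t_i down to z_c; mantle fills any gap and the z_c terms cancel.
Column 1: 15×2720 + 10×2920 + (z_c − 25)×3290
Column 2: 0.311×0 + 3.23×1030 + 0.69×2120 + x×2930 + (z_c − 0.311 − 3.92 − x)×3290
The z_c×3290 term appears on both sides and cancels. Collect the known terms of each column as K = Σ(ρt)_known − 3290 × (depth of known layers): K_1 = 70000 − 3290×25 = −12250; K_2 = 4789.7 − 3290×(0.311 + 3.92) = −9130.29.
Balance: K_1 = K_2 − x×(3290 − 2930), so x = (K_2 − K_1)/(3290 − 2930) = 3119.71/360 = 8.67 km.

8.67 km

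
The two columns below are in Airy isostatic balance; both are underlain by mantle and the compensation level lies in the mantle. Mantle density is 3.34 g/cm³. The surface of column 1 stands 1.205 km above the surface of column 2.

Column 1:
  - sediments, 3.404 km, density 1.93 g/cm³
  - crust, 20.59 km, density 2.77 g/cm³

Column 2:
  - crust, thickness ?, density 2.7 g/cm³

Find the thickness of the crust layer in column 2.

Take the compensation level at the base of the deeper column (depth z_c below the surface of column 1) and equate Σ ρ_i t_i down to z_c; mantle fills any gap and the z_c terms cancel.
Column 1: 3.404×1.93 + 20.59×2.77 + (z_c − 23.994)×3.34
Column 2: 1.205×0 + x×2.7 + (z_c − 1.205 − 0 − x)×3.34
The z_c×3.34 term appears on both sides and cancels. Collect the known terms of each column as K = Σ(ρt)_known − 3.34 × (depth of known layers): K_1 = 63.60402 − 3.34×23.994 = −16.53594; K_2 = 0 − 3.34×(1.205 + 0) = −4.0247.
Balance: K_1 = K_2 − x×(3.34 − 2.7), so x = (K_2 − K_1)/(3.34 − 2.7) = 12.5112/0.64 = 19.5 km.

19.5 km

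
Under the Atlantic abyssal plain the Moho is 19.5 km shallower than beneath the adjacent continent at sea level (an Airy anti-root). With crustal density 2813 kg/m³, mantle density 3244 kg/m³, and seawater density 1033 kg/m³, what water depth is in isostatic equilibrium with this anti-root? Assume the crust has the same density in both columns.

4.72 km

Replacing a thickness d of crust by seawater at the top must be balanced by replacing crust with mantle at the base: d (ρ_c − ρ_w) = a (ρ_m − ρ_c).
d = a (ρ_m − ρ_c)/(ρ_c − ρ_w) = 19.5 km × 431/1780 = 4.72 km.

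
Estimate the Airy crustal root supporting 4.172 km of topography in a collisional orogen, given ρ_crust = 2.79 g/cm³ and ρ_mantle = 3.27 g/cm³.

For local isostatic compensation: the weight of the topography is balanced by the buoyancy of the root, ρ_c h = (ρ_m − ρ_c) r.
r = h · ρ_c / (ρ_m − ρ_c) = 4.172 km × 2.79 / (3.27 − 2.79) = 24.2 km.

24.2 km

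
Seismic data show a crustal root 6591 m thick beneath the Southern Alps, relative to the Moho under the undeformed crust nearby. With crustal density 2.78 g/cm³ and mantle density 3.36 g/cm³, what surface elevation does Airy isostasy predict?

1380 m

Balancing pressure at the compensation depth: ρ_c h = (ρ_m − ρ_c) r.
h = r (ρ_m − ρ_c) / ρ_c = 6591 m × (3.36 − 2.78) / 2.78 = 1380 m.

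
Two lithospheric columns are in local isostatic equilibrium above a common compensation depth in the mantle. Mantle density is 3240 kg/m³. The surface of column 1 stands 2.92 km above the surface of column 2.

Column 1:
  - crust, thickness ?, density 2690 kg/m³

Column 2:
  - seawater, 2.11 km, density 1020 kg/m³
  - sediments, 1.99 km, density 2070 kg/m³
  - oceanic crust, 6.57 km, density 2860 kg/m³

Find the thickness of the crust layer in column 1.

Take the compensation level at the base of the deeper column (depth z_c below the surface of column 1) and equate Σ ρ_i t_i down to z_c; mantle fills any gap and the z_c terms cancel.
Column 1: x×2690 + (z_c − 0 − x)×3240
Column 2: 2.92×0 + 2.11×1020 + 1.99×2070 + 6.57×2860 + (z_c − 2.92 − 10.67)×3240
The z_c×3240 term appears on both sides and cancels. Collect the known terms of each column as K = Σ(ρt)_known − 3240 × (depth of known layers): K_1 = 0 − 3240×0 = 0; K_2 = 25061.7 − 3240×(2.92 + 10.67) = −18969.9.
Balance: K_1 − x×(3240 − 2690) = K_2, so x = (K_1 − K_2)/(3240 − 2690) = 18969.9/550 = 34.5 km.

34.5 km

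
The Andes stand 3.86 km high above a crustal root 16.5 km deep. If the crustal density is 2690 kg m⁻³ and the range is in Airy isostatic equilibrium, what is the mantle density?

Airy balance: ρ_c h = (ρ_m − ρ_c) r → ρ_m = ρ_c (1 + h/r).
ρ_m = 2690 × (1 + 3.86 km/16.5 km) = 3320 kg m⁻³.

3320 kg m⁻³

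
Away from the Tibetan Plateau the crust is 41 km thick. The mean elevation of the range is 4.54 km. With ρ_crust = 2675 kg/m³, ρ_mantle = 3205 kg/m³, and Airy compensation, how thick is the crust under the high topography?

Root depth r = h ρ_c / (ρ_m − ρ_c) = 4.54 km × 2675 / 530 = 22.91 km.
Total thickness = T + h + r = 41 km + 4.54 km + 22.91 km = 68.5 km.

68.5 km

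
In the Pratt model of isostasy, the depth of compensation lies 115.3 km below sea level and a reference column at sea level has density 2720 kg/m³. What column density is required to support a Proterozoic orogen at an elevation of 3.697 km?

2640 kg/m³

Pratt balance: ρ_ref D = ρ (D + h).
ρ = ρ_ref D/(D + h) = 2720 × 115.3 km/(115.3 km + 3.697 km) = 2640 kg/m³.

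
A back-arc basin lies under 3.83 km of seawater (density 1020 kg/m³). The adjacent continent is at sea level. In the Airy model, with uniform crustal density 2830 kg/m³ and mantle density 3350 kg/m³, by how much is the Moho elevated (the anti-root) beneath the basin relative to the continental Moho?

In Airy isostatic equilibrium: replacing crust with seawater at the top is compensated by replacing crust with mantle at the base: d (ρ_c − ρ_w) = a (ρ_m − ρ_c).
a = d (ρ_c − ρ_w)/(ρ_m − ρ_c) = 3.83 km × 1810/520 = 13.3 km.

13.3 km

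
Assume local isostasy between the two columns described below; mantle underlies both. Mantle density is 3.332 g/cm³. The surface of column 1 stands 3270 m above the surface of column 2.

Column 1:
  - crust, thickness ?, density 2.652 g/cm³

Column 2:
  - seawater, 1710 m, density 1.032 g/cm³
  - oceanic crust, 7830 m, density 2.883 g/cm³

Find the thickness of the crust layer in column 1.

27000 m

Take the compensation level at the base of the deeper column (depth z_c below the surface of column 1) and equate Σ ρ_i t_i down to z_c; mantle fills any gap and the z_c terms cancel.
Column 1: x×2.652 + (z_c − 0 − x)×3.332
Column 2: 3270×0 + 1710×1.032 + 7830×2.883 + (z_c − 3270 − 9540)×3.332
The z_c×3.332 term appears on both sides and cancels. Collect the known terms of each column as K = Σ(ρt)_known − 3.332 × (depth of known layers): K_1 = 0 − 3.332×0 = 0; K_2 = 24338.61 − 3.332×(3270 + 9540) = −18344.31.
Balance: K_1 − x×(3.332 − 2.652) = K_2, so x = (K_1 − K_2)/(3.332 − 2.652) = 18344.3/0.68 = 27000 m.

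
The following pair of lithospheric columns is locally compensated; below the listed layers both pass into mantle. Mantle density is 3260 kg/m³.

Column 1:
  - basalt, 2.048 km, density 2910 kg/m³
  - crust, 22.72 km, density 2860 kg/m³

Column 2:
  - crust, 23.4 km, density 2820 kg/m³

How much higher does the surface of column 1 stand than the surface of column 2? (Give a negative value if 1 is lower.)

−0.151 km

For any compensation level in the mantle, the mantle terms cancel and isostasy reduces to e = (Σt_1 − Σt_2) − (Σ(ρt)_1 − Σ(ρt)_2) / ρ_m.
Σt_1 = 24.768 km; Σt_2 = 23.4 km; Σ(ρt)_1 = 70938.88; Σ(ρt)_2 = 65988 (in km·kg/m³).
e = (24.768 − 23.4) − (70938.88 − 65988) / 3260 = −0.151 km.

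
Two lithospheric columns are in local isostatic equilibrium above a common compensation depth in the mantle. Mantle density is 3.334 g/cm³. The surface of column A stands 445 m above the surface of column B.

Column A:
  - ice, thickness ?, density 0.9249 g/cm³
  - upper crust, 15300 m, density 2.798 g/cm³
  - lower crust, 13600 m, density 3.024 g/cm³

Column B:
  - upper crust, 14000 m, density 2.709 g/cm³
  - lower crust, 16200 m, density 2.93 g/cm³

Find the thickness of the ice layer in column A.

Take the compensation level at the base of the deeper column (depth z_c below the surface of column A) and equate Σ ρ_i t_i down to z_c; mantle fills any gap and the z_c terms cancel.
Column A: x×0.9249 + 15300×2.798 + 13600×3.024 + (z_c − 28900 − x)×3.334
Column B: 445×0 + 14000×2.709 + 16200×2.93 + (z_c − 445 − 30200)×3.334
The z_c×3.334 term appears on both sides and cancels. Collect the known terms of each column as K = Σ(ρt)_known − 3.334 × (depth of known layers): K_A = 83935.8 − 3.334×28900 = −12416.8; K_B = 85392 − 3.334×(445 + 30200) = −16778.43.
Balance: K_A − x×(3.334 − 0.9249) = K_B, so x = (K_A − K_B)/(3.334 − 0.9249) = 4361.63/2.4091 = 1810 m.

1810 m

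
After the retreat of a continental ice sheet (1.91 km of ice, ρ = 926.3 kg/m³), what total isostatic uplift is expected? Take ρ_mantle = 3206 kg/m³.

0.552 km

Removing the load lets mantle flow back in; uplift u satisfies ρ_ice t = ρ_m u.
u = t ρ_ice/ρ_m = 1.91 km × 926.3/3206 = 0.552 km.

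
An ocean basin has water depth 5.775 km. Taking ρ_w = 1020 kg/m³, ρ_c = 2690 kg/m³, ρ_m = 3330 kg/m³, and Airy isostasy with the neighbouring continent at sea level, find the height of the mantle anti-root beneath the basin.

Isostatic balance requires: replacing crust with seawater at the top is compensated by replacing crust with mantle at the base: d (ρ_c − ρ_w) = a (ρ_m − ρ_c).
a = d (ρ_c − ρ_w)/(ρ_m − ρ_c) = 5.775 km × 1670/640 = 15.1 km.

15.1 km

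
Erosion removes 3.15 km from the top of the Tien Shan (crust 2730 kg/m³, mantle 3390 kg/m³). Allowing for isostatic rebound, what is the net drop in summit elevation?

Rebound u = e ρ_c/ρ_m = 3.15 km × 2730/3390 = 2.537 km.
Net surface drop = e − u = 3.15 km − 2.537 km = e (ρ_m − ρ_c)/ρ_m = 0.613 km.

0.613 km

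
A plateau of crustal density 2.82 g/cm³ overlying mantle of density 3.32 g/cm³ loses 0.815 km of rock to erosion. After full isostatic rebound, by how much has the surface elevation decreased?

Rebound u = e ρ_c/ρ_m = 0.815 km × 2.82/3.32 = 0.6923 km.
Net surface drop = e − u = 0.815 km − 0.6923 km = e (ρ_m − ρ_c)/ρ_m = 0.123 km.

0.123 km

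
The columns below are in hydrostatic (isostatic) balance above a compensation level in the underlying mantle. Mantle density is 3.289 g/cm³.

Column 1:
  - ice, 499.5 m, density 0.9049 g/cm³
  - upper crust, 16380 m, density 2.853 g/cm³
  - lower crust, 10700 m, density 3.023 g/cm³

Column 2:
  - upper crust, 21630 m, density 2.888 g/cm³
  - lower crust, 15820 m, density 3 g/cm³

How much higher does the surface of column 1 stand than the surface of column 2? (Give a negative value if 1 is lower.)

For any compensation level in the mantle, the mantle terms cancel and isostasy reduces to e = (Σt_1 − Σt_2) − (Σ(ρt)_1 − Σ(ρt)_2) / ρ_m.
Σt_1 = 27579.5 m; Σt_2 = 37450 m; Σ(ρt)_1 = 79530.2376; Σ(ρt)_2 = 109927.44 (in m·g/cm³).
e = (27579.5 − 37450) − (79530.2376 − 109927.44) / 3.289 = −628 m.

−628 m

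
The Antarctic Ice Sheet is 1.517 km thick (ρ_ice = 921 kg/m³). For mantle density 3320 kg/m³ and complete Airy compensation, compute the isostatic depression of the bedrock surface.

0.421 km

For local isostatic compensation: the ice load ρ_ice t is balanced by mantle displaced below, ρ_m s.
s = t ρ_ice / ρ_m = 1.517 km × 921/3320 = 0.421 km.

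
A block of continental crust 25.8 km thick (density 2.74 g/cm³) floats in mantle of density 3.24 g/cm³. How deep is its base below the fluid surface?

21.8 km

Draft d = t ρ_obj/ρ_fluid = 25.8 km × 2.74/3.24 = 21.8 km.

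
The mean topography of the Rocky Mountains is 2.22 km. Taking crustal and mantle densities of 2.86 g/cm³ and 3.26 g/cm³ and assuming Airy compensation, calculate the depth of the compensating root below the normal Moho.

15.9 km

By Archimedes' principle applied to the lithosphere: the weight of the topography is balanced by the buoyancy of the root, ρ_c h = (ρ_m − ρ_c) r.
r = h · ρ_c / (ρ_m − ρ_c) = 2.22 km × 2.86 / (3.26 − 2.86) = 15.9 km.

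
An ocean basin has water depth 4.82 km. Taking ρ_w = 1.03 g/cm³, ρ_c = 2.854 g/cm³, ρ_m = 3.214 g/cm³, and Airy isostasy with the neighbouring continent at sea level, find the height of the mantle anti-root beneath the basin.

24.4 km

Equating mass per unit area of the two columns: replacing crust with seawater at the top is compensated by replacing crust with mantle at the base: d (ρ_c − ρ_w) = a (ρ_m − ρ_c).
a = d (ρ_c − ρ_w)/(ρ_m − ρ_c) = 4.82 km × 1.824/0.36 = 24.4 km.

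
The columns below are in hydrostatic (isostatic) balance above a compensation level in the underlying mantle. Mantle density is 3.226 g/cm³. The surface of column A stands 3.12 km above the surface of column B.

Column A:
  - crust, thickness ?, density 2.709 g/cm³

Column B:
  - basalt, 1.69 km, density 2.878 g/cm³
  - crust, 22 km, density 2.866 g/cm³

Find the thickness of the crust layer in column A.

35.9 km

Take the compensation level at the base of the deeper column (depth z_c below the surface of column A) and equate Σ ρ_i t_i down to z_c; mantle fills any gap and the z_c terms cancel.
Column A: x×2.709 + (z_c − 0 − x)×3.226
Column B: 3.12×0 + 1.69×2.878 + 22×2.866 + (z_c − 3.12 − 23.69)×3.226
The z_c×3.226 term appears on both sides and cancels. Collect the known terms of each column as K = Σ(ρt)_known − 3.226 × (depth of known layers): K_A = 0 − 3.226×0 = 0; K_B = 67.91582 − 3.226×(3.12 + 23.69) = −18.57324.
Balance: K_A − x×(3.226 − 2.709) = K_B, so x = (K_A − K_B)/(3.226 − 2.709) = 18.5732/0.517 = 35.9 km.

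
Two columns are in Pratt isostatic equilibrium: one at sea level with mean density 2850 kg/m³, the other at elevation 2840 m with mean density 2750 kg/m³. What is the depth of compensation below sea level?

ρ_ref D = ρ (D + h) → D (ρ_ref − ρ) = ρ h.
D = ρ h/(ρ_ref − ρ) = 2750 × 2840 m/(2850 − 2750) = 78100 m.

78100 m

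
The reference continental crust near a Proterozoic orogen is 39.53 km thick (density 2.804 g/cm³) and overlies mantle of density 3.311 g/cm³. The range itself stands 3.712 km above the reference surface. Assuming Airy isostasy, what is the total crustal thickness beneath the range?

63.8 km

Root depth r = h ρ_c / (ρ_m − ρ_c) = 3.712 km × 2.804 / 0.507 = 20.53 km.
Total thickness = T + h + r = 39.53 km + 3.712 km + 20.53 km = 63.8 km.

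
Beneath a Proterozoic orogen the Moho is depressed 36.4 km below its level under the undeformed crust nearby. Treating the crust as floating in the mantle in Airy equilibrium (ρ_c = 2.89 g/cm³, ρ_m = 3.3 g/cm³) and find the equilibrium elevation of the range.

Balancing pressure at the compensation depth: ρ_c h = (ρ_m − ρ_c) r.
h = r (ρ_m − ρ_c) / ρ_c = 36.4 km × (3.3 − 2.89) / 2.89 = 5.16 km.

5.16 km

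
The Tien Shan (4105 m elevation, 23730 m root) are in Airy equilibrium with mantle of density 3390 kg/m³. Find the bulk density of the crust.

2890 kg/m³

ρ_c h = (ρ_m − ρ_c) r → ρ_c (h + r) = ρ_m r → ρ_c = ρ_m r / (h + r).
ρ_c = 3390 × 23730 m / (4105 m + 23730 m) = 2890 kg/m³.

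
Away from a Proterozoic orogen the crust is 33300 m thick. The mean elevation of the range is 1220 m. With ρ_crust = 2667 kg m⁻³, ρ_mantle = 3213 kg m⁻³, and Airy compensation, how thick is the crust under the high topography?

Root depth r = h ρ_c / (ρ_m − ρ_c) = 1220 m × 2667 / 546 = 5959 m.
Total thickness = T + h + r = 33300 m + 1220 m + 5959 m = 40500 m.

40500 m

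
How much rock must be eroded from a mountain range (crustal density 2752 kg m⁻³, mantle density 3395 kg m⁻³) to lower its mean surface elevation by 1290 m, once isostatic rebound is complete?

Net drop Δ = e − u = e − e ρ_c/ρ_m = e (ρ_m − ρ_c)/ρ_m.
e = Δ ρ_m/(ρ_m − ρ_c) = 1290 m × 3395/643 = 6810 m.

6810 m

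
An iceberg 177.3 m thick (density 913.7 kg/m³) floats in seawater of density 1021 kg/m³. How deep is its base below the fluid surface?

Draft d = t ρ_obj/ρ_fluid = 177.3 m × 913.7/1021 = 159 m.

159 m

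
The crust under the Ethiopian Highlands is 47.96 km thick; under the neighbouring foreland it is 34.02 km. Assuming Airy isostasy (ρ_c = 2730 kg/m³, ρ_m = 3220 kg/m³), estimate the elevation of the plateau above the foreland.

2.12 km

Excess crust Δ = 47.96 km − 34.02 km = 13.94 km, split between elevation h and root r with h + r = Δ.
Airy balance ρ_c h = (ρ_m − ρ_c) r gives r = h ρ_c/(ρ_m − ρ_c), so h (1 + ρ_c/(ρ_m − ρ_c)) = Δ, i.e. h = Δ (ρ_m − ρ_c)/ρ_m.
h = 13.94 km × 490/3220 = 2.12 km.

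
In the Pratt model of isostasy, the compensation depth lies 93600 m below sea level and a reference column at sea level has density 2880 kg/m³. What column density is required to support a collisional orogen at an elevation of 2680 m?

2800 kg/m³

Pratt balance: ρ_ref D = ρ (D + h).
ρ = ρ_ref D/(D + h) = 2880 × 93600 m/(93600 m + 2680 m) = 2800 kg/m³.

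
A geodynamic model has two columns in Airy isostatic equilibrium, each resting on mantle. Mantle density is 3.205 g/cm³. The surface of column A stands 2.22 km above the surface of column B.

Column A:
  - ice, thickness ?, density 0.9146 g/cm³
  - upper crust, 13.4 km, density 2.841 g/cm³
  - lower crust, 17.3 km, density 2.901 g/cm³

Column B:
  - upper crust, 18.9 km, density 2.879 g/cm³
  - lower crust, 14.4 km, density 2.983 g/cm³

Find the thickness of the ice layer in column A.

2.77 km

Take the compensation level at the base of the deeper column (depth z_c below the surface of column A) and equate Σ ρ_i t_i down to z_c; mantle fills any gap and the z_c terms cancel.
Column A: x×0.9146 + 13.4×2.841 + 17.3×2.901 + (z_c − 30.7 − x)×3.205
Column B: 2.22×0 + 18.9×2.879 + 14.4×2.983 + (z_c − 2.22 − 33.3)×3.205
The z_c×3.205 term appears on both sides and cancels. Collect the known terms of each column as K = Σ(ρt)_known − 3.205 × (depth of known layers): K_A = 88.2567 − 3.205×30.7 = −10.1368; K_B = 97.3683 − 3.205×(2.22 + 33.3) = −16.4733.
Balance: K_A − x×(3.205 − 0.9146) = K_B, so x = (K_A − K_B)/(3.205 − 0.9146) = 6.3365/2.2904 = 2.77 km.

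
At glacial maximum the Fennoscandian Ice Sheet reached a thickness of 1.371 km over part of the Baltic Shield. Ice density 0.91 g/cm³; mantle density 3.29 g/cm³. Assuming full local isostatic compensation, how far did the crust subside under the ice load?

0.379 km

In Airy isostatic equilibrium: the ice load ρ_ice t is balanced by mantle displaced below, ρ_m s.
s = t ρ_ice / ρ_m = 1.371 km × 0.91/3.29 = 0.379 km.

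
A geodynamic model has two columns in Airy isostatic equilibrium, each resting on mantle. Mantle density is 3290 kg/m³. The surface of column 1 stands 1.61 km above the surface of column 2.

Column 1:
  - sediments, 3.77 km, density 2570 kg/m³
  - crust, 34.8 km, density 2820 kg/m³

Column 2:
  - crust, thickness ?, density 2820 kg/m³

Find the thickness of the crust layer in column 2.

29.3 km

Take the compensation level at the base of the deeper column (depth z_c below the surface of column 1) and equate Σ ρ_i t_i down to z_c; mantle fills any gap and the z_c terms cancel.
Column 1: 3.77×2570 + 34.8×2820 + (z_c − 38.57)×3290
Column 2: 1.61×0 + x×2820 + (z_c − 1.61 − 0 − x)×3290
The z_c×3290 term appears on both sides and cancels. Collect the known terms of each column as K = Σ(ρt)_known − 3290 × (depth of known layers): K_1 = 107824.9 − 3290×38.57 = −19070.4; K_2 = 0 − 3290×(1.61 + 0) = −5296.9.
Balance: K_1 = K_2 − x×(3290 − 2820), so x = (K_2 − K_1)/(3290 − 2820) = 13773.5/470 = 29.3 km.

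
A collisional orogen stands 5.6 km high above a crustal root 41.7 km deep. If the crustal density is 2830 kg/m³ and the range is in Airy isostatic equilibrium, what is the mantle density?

Airy balance: ρ_c h = (ρ_m − ρ_c) r → ρ_m = ρ_c (1 + h/r).
ρ_m = 2830 × (1 + 5.6 km/41.7 km) = 3210 kg/m³.

3210 kg/m³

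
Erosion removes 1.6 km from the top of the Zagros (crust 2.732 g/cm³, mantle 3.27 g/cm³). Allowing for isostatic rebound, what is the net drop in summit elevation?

0.263 km

Rebound u = e ρ_c/ρ_m = 1.6 km × 2.732/3.27 = 1.337 km.
Net surface drop = e − u = 1.6 km − 1.337 km = e (ρ_m − ρ_c)/ρ_m = 0.263 km.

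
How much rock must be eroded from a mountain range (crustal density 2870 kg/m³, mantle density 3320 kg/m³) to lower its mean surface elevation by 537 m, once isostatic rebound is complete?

3960 m

Net drop Δ = e − u = e − e ρ_c/ρ_m = e (ρ_m − ρ_c)/ρ_m.
e = Δ ρ_m/(ρ_m − ρ_c) = 537 m × 3320/450 = 3960 m.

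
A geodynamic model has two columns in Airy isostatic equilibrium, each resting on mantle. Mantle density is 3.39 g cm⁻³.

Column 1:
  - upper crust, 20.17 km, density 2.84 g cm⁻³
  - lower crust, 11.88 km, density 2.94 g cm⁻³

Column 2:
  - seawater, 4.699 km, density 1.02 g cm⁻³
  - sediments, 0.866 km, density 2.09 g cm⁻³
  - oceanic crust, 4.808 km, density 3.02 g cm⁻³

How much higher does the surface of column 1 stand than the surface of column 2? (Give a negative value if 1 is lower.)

0.707 km

For any compensation level in the mantle, the mantle terms cancel and isostasy reduces to e = (Σt_1 − Σt_2) − (Σ(ρt)_1 − Σ(ρt)_2) / ρ_m.
Σt_1 = 32.05 km; Σt_2 = 10.373 km; Σ(ρt)_1 = 92.21; Σ(ρt)_2 = 21.12308 (in km·g cm⁻³).
e = (32.05 − 10.373) − (92.21 − 21.12308) / 3.39 = 0.707 km.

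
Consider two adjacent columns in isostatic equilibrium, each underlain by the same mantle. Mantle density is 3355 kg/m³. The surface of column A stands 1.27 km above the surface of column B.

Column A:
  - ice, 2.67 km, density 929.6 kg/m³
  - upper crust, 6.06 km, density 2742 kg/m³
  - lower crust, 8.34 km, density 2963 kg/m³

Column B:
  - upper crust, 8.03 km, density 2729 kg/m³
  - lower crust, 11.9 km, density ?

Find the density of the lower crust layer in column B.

3000 kg/m³

Take the compensation level at the base of the deeper column (depth z_c below the surface of column A) and equate Σ ρ_i t_i down to z_c; mantle fills any gap and the z_c terms cancel.
Column A: 2.67×929.6 + 6.06×2742 + 8.34×2963 + (z_c − 17.07)×3355
Column B: 1.27×0 + 8.03×2729 + 11.9×ρ + (z_c − 1.27 − 19.93)×3355
The z_c×3355 term appears on both sides and cancels. Collect the known terms of each column as K = Σ(ρt)_known − 3355 × (depth of known layers): K_A = 43809.972 − 3355×17.07 = −13459.878; K_B = 21913.87 − 3355×(1.27 + 19.93) = −49212.13.
Balance: K_A = K_B + 11.9×ρ, so ρ = (K_A − K_B)/11.9 = 35752.3/11.9 = 3000 kg/m³.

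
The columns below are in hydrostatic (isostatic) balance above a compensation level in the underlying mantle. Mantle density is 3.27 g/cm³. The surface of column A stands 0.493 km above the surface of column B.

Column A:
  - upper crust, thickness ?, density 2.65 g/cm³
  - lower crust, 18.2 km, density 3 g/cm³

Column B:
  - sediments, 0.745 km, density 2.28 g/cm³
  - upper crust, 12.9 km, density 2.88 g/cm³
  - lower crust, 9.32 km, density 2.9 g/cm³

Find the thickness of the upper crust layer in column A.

9.54 km

Take the compensation level at the base of the deeper column (depth z_c below the surface of column A) and equate Σ ρ_i t_i down to z_c; mantle fills any gap and the z_c terms cancel.
Column A: x×2.65 + 18.2×3 + (z_c − 18.2 − x)×3.27
Column B: 0.493×0 + 0.745×2.28 + 12.9×2.88 + 9.32×2.9 + (z_c − 0.493 − 22.965)×3.27
The z_c×3.27 term appears on both sides and cancels. Collect the known terms of each column as K = Σ(ρt)_known − 3.27 × (depth of known layers): K_A = 54.6 − 3.27×18.2 = −4.914; K_B = 65.8786 − 3.27×(0.493 + 22.965) = −10.82906.
Balance: K_A − x×(3.27 − 2.65) = K_B, so x = (K_A − K_B)/(3.27 − 2.65) = 5.91506/0.62 = 9.54 km.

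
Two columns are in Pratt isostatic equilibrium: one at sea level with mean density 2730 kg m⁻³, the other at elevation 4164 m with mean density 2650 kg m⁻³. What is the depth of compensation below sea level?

138000 m

ρ_ref D = ρ (D + h) → D (ρ_ref − ρ) = ρ h.
D = ρ h/(ρ_ref − ρ) = 2650 × 4164 m/(2730 − 2650) = 138000 m.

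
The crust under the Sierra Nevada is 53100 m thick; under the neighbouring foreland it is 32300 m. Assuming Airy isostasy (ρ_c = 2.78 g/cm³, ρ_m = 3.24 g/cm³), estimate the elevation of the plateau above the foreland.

Excess crust Δ = 53100 m − 32300 m = 20800 m, split between elevation h and root r with h + r = Δ.
Airy balance ρ_c h = (ρ_m − ρ_c) r gives r = h ρ_c/(ρ_m − ρ_c), so h (1 + ρ_c/(ρ_m − ρ_c)) = Δ, i.e. h = Δ (ρ_m − ρ_c)/ρ_m.
h = 20800 m × 0.46/3.24 = 2950 m.

2950 m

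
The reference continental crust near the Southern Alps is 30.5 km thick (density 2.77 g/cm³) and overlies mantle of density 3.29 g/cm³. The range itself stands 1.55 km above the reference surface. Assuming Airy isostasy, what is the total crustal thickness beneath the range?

Root depth r = h ρ_c / (ρ_m − ρ_c) = 1.55 km × 2.77 / 0.52 = 8.257 km.
Total thickness = T + h + r = 30.5 km + 1.55 km + 8.257 km = 40.3 km.

40.3 km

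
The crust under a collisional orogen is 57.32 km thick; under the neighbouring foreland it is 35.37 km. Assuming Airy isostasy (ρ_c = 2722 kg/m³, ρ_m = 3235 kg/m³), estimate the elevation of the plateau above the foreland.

3.48 km

Excess crust Δ = 57.32 km − 35.37 km = 21.95 km, split between elevation h and root r with h + r = Δ.
Airy balance ρ_c h = (ρ_m − ρ_c) r gives r = h ρ_c/(ρ_m − ρ_c), so h (1 + ρ_c/(ρ_m − ρ_c)) = Δ, i.e. h = Δ (ρ_m − ρ_c)/ρ_m.
h = 21.95 km × 513/3235 = 3.48 km.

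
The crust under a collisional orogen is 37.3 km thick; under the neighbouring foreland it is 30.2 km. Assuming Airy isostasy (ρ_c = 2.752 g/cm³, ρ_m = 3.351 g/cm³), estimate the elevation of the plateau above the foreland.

1.27 km

Excess crust Δ = 37.3 km − 30.2 km = 7.1 km, split between elevation h and root r with h + r = Δ.
Airy balance ρ_c h = (ρ_m − ρ_c) r gives r = h ρ_c/(ρ_m − ρ_c), so h (1 + ρ_c/(ρ_m − ρ_c)) = Δ, i.e. h = Δ (ρ_m − ρ_c)/ρ_m.
h = 7.1 km × 0.599/3.351 = 1.27 km.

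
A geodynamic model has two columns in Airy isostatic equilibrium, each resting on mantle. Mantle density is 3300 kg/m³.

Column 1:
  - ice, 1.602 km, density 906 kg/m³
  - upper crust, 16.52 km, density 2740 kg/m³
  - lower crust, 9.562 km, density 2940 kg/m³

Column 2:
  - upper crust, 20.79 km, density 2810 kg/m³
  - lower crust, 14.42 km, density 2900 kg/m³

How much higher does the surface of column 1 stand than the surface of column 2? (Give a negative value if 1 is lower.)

For any compensation level in the mantle, the mantle terms cancel and isostasy reduces to e = (Σt_1 − Σt_2) − (Σ(ρt)_1 − Σ(ρt)_2) / ρ_m.
Σt_1 = 27.684 km; Σt_2 = 35.21 km; Σ(ρt)_1 = 74828.492; Σ(ρt)_2 = 100237.9 (in km·kg/m³).
e = (27.684 − 35.21) − (74828.492 − 100237.9) / 3300 = 0.174 km.

0.174 km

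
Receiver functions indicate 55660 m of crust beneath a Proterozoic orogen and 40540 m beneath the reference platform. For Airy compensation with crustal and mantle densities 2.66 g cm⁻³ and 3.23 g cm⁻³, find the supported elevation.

2670 m

Excess crust Δ = 55660 m − 40540 m = 15120 m, split between elevation h and root r with h + r = Δ.
Airy balance ρ_c h = (ρ_m − ρ_c) r gives r = h ρ_c/(ρ_m − ρ_c), so h (1 + ρ_c/(ρ_m − ρ_c)) = Δ, i.e. h = Δ (ρ_m − ρ_c)/ρ_m.
h = 15120 m × 0.57/3.23 = 2670 m.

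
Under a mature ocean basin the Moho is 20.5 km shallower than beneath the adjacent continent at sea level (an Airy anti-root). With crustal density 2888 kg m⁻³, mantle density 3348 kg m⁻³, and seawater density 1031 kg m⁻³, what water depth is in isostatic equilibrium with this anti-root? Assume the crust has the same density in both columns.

5.08 km

Replacing a thickness d of crust by seawater at the top must be balanced by replacing crust with mantle at the base: d (ρ_c − ρ_w) = a (ρ_m − ρ_c).
d = a (ρ_m − ρ_c)/(ρ_c − ρ_w) = 20.5 km × 460/1857 = 5.08 km.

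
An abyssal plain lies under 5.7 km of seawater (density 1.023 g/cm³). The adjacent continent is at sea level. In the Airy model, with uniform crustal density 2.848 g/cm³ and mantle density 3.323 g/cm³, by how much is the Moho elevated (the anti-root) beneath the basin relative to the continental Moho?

21.9 km

Isostatic balance requires: replacing crust with seawater at the top is compensated by replacing crust with mantle at the base: d (ρ_c − ρ_w) = a (ρ_m − ρ_c).
a = d (ρ_c − ρ_w)/(ρ_m − ρ_c) = 5.7 km × 1.825/0.475 = 21.9 km.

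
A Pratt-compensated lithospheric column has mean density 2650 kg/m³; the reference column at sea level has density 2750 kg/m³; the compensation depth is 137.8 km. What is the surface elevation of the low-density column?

ρ_ref D = ρ (D + h) → h = D (ρ_ref − ρ)/ρ.
h = 137.8 km × (2750 − 2650)/2650 = 5.2 km.

5.2 km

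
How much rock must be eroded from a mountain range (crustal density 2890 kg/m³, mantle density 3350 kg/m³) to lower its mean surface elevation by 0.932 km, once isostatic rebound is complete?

Net drop Δ = e − u = e − e ρ_c/ρ_m = e (ρ_m − ρ_c)/ρ_m.
e = Δ ρ_m/(ρ_m − ρ_c) = 0.932 km × 3350/460 = 6.79 km.

6.79 km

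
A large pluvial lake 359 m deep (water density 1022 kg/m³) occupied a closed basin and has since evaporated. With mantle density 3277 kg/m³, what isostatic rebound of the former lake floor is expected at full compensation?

u = d ρ_w/ρ_m = 359 m × 1022/3277 = 112 m.

112 m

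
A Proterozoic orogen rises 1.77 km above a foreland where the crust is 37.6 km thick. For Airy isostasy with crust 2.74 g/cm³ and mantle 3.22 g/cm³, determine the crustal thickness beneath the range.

Root depth r = h ρ_c / (ρ_m − ρ_c) = 1.77 km × 2.74 / 0.48 = 10.1 km.
Total thickness = T + h + r = 37.6 km + 1.77 km + 10.1 km = 49.5 km.

49.5 km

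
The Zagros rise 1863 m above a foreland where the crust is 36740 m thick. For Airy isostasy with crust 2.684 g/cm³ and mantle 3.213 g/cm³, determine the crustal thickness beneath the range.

48100 m

Root depth r = h ρ_c / (ρ_m − ρ_c) = 1863 m × 2.684 / 0.529 = 9452 m.
Total thickness = T + h + r = 36740 m + 1863 m + 9452 m = 48100 m.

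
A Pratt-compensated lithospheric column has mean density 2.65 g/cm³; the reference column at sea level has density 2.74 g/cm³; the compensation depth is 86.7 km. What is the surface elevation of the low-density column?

ρ_ref D = ρ (D + h) → h = D (ρ_ref − ρ)/ρ.
h = 86.7 km × (2.74 − 2.65)/2.65 = 2.94 km.

2.94 km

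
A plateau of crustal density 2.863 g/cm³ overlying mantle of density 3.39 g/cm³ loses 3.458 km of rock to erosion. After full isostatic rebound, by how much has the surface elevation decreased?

Rebound u = e ρ_c/ρ_m = 3.458 km × 2.863/3.39 = 2.92 km.
Net surface drop = e − u = 3.458 km − 2.92 km = e (ρ_m − ρ_c)/ρ_m = 0.538 km.

0.538 km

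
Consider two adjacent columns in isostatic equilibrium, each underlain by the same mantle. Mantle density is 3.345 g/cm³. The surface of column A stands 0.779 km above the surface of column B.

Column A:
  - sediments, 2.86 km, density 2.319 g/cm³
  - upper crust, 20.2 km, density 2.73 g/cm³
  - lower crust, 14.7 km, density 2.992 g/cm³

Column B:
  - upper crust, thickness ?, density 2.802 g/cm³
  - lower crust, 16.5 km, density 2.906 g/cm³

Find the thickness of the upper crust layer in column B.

19.7 km

Take the compensation level at the base of the deeper column (depth z_c below the surface of column A) and equate Σ ρ_i t_i down to z_c; mantle fills any gap and the z_c terms cancel.
Column A: 2.86×2.319 + 20.2×2.73 + 14.7×2.992 + (z_c − 37.76)×3.345
Column B: 0.779×0 + x×2.802 + 16.5×2.906 + (z_c − 0.779 − 16.5 − x)×3.345
The z_c×3.345 term appears on both sides and cancels. Collect the known terms of each column as K = Σ(ρt)_known − 3.345 × (depth of known layers): K_A = 105.76074 − 3.345×37.76 = −20.54646; K_B = 47.949 − 3.345×(0.779 + 16.5) = −9.849255.
Balance: K_A = K_B − x×(3.345 − 2.802), so x = (K_B − K_A)/(3.345 − 2.802) = 10.6972/0.543 = 19.7 km.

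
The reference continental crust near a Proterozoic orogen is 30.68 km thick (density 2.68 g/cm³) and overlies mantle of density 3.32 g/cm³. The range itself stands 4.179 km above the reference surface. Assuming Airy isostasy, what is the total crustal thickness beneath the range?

52.4 km

Root depth r = h ρ_c / (ρ_m − ρ_c) = 4.179 km × 2.68 / 0.64 = 17.5 km.
Total thickness = T + h + r = 30.68 km + 4.179 km + 17.5 km = 52.4 km.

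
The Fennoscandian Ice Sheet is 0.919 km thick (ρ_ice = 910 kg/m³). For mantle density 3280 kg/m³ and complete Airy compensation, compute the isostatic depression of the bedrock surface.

0.255 km

For local isostatic compensation: the ice load ρ_ice t is balanced by mantle displaced below, ρ_m s.
s = t ρ_ice / ρ_m = 0.919 km × 910/3280 = 0.255 km.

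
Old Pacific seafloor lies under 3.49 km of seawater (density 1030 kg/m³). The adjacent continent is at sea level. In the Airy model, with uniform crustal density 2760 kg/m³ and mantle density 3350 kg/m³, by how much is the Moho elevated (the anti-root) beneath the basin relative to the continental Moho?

10.2 km

In Airy isostatic equilibrium: replacing crust with seawater at the top is compensated by replacing crust with mantle at the base: d (ρ_c − ρ_w) = a (ρ_m − ρ_c).
a = d (ρ_c − ρ_w)/(ρ_m − ρ_c) = 3.49 km × 1730/590 = 10.2 km.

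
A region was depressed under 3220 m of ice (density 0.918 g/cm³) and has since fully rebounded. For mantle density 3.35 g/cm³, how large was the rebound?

Removing the load lets mantle flow back in; uplift u satisfies ρ_ice t = ρ_m u.
u = t ρ_ice/ρ_m = 3220 m × 0.918/3.35 = 882 m.

882 m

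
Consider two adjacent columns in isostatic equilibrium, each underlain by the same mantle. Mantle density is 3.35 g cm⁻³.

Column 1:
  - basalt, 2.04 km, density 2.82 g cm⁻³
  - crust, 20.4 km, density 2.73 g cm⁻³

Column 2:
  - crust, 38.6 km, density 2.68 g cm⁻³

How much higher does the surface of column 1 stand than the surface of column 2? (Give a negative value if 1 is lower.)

−3.62 km

For any compensation level in the mantle, the mantle terms cancel and isostasy reduces to e = (Σt_1 − Σt_2) − (Σ(ρt)_1 − Σ(ρt)_2) / ρ_m.
Σt_1 = 22.44 km; Σt_2 = 38.6 km; Σ(ρt)_1 = 61.4448; Σ(ρt)_2 = 103.448 (in km·g cm⁻³).
e = (22.44 − 38.6) − (61.4448 − 103.448) / 3.35 = −3.62 km.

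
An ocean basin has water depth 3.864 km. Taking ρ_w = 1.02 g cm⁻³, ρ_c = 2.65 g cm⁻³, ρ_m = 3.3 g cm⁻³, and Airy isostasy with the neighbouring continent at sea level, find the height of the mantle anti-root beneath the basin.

9.69 km

Isostatic balance requires: replacing crust with seawater at the top is compensated by replacing crust with mantle at the base: d (ρ_c − ρ_w) = a (ρ_m − ρ_c).
a = d (ρ_c − ρ_w)/(ρ_m − ρ_c) = 3.864 km × 1.63/0.65 = 9.69 km.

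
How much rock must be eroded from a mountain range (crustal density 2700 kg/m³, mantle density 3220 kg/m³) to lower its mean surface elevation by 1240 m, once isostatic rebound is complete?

7680 m

Net drop Δ = e − u = e − e ρ_c/ρ_m = e (ρ_m − ρ_c)/ρ_m.
e = Δ ρ_m/(ρ_m − ρ_c) = 1240 m × 3220/520 = 7680 m.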